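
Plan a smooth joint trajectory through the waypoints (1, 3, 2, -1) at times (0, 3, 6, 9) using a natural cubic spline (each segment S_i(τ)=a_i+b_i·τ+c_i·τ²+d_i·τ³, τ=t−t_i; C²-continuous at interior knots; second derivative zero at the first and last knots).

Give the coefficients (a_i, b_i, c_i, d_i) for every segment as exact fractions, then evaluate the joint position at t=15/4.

  seg 0: a=1 b=8/9 c=0 d=-2/81
  seg 1: a=3 b=2/9 c=-2/9 d=1/81
  seg 2: a=2 b=-7/9 c=-1/9 d=1/81
S(15/4) = 195/64

Δ: Δ0=2/3, Δ1=-1/3, Δ2=-1
row 1: diag=12, rhs=-6; c'=1/4, d'=-1/2
row 2: denom=12−3·1/4=45/4; d'=(-4−3·-1/2)/(45/4)=-2/9
back: M2=-2/9
back: M1=-1/2−1/4·-2/9=-4/9
M: M0=0, M1=-4/9, M2=-2/9, M3=0
seg 0: a=1, c=M0/2=0, d=(M1−M0)/(6·3)=-2/81, b=Δ0−h0·(2M0+M1)/6=8/9
seg 1: a=3, c=M1/2=-2/9, d=(M2−M1)/(6·3)=1/81, b=Δ1−h1·(2M1+M2)/6=2/9
seg 2: a=2, c=M2/2=-1/9, d=(M3−M2)/(6·3)=1/81, b=Δ2−h2·(2M2+M3)/6=-7/9
t_q=15/4 → seg 1, τ=3/4; S=3+2/9·τ+-2/9·τ²+1/81·τ³=195/64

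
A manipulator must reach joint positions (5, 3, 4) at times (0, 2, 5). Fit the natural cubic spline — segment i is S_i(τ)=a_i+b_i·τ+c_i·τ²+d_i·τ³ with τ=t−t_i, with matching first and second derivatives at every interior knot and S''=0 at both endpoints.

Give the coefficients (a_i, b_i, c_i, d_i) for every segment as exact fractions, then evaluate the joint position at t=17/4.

Δ: Δ0=-1, Δ1=1/3
row 1: diag=10, rhs=8; c'=3/10, d'=4/5
back: M1=4/5
M: M0=0, M1=4/5, M2=0
seg 0: a=5, c=M0/2=0, d=(M1−M0)/(6·2)=1/15, b=Δ0−h0·(2M0+M1)/6=-19/15
seg 1: a=3, c=M1/2=2/5, d=(M2−M1)/(6·3)=-2/45, b=Δ1−h1·(2M1+M2)/6=-7/15
t_q=17/4 → seg 1, τ=9/4; S=3+-7/15·τ+2/5·τ²+-2/45·τ³=111/32

  seg 0: a=5 b=-19/15 c=0 d=1/15
  seg 1: a=3 b=-7/15 c=2/5 d=-2/45
S(17/4) = 111/32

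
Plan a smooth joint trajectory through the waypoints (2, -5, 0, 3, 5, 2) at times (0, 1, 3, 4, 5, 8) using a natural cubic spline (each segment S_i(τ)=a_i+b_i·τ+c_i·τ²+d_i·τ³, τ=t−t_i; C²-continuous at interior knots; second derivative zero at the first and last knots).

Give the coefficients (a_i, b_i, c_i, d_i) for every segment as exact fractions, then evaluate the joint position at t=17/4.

  seg 0: a=2 b=-4129/472 c=0 d=825/472
  seg 1: a=-5 b=-827/236 c=2475/472 d=-529/472
  seg 2: a=0 b=949/236 c=-699/472 d=217/472
  seg 3: a=3 b=1151/472 c=-6/59 d=-159/472
  seg 4: a=5 b=289/236 c=-525/472 d=175/1416
S(17/4) = 108689/30208

Δ: Δ0=-7, Δ1=5/2, Δ2=3, Δ3=2, Δ4=-1
row 1: diag=6, rhs=57; c'=1/3, d'=19/2
row 2: denom=6−2·1/3=16/3; d'=(3−2·19/2)/(16/3)=-3
row 3: denom=4−1·3/16=61/16; d'=(-6−1·-3)/(61/16)=-48/61
row 4: denom=8−1·16/61=472/61; d'=(-18−1·-48/61)/(472/61)=-525/236
back: M4=-525/236
back: M3=-48/61−16/61·-525/236=-12/59
back: M2=-3−3/16·-12/59=-699/236
back: M1=19/2−1/3·-699/236=2475/236
M: M0=0, M1=2475/236, M2=-699/236, M3=-12/59, M4=-525/236, M5=0
seg 0: a=2, c=M0/2=0, d=(M1−M0)/(6·1)=825/472, b=Δ0−h0·(2M0+M1)/6=-4129/472
seg 1: a=-5, c=M1/2=2475/472, d=(M2−M1)/(6·2)=-529/472, b=Δ1−h1·(2M1+M2)/6=-827/236
seg 2: a=0, c=M2/2=-699/472, d=(M3−M2)/(6·1)=217/472, b=Δ2−h2·(2M2+M3)/6=949/236
seg 3: a=3, c=M3/2=-6/59, d=(M4−M3)/(6·1)=-159/472, b=Δ3−h3·(2M3+M4)/6=1151/472
seg 4: a=5, c=M4/2=-525/472, d=(M5−M4)/(6·3)=175/1416, b=Δ4−h4·(2M4+M5)/6=289/236
t_q=17/4 → seg 3, τ=1/4; S=3+1151/472·τ+-6/59·τ²+-159/472·τ³=108689/30208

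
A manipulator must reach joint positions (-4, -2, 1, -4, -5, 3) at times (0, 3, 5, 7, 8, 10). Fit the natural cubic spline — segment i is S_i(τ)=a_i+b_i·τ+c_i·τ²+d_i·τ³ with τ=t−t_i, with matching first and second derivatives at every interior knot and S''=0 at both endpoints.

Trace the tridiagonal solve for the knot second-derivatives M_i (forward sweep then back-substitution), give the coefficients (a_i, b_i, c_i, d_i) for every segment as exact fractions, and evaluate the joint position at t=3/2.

  seg 0: a=-4 b=64/1815 c=0 d=382/5445
  seg 1: a=-2 b=3502/1815 c=382/605 d=-6143/14520
  seg 2: a=1 b=-2257/3630 c=-923/484 d=7027/14520
  seg 3: a=-4 b=-403/165 c=603/605 d=809/1815
  seg 4: a=-5 b=1612/1815 c=1412/605 d=-706/1815
S(3/2) = -8979/2420

Δ: Δ0=2/3, Δ1=3/2, Δ2=-5/2, Δ3=-1, Δ4=4
row 1: diag=10, rhs=5; c'=1/5, d'=1/2
row 2: denom=8−2·1/5=38/5; d'=(-24−2·1/2)/(38/5)=-125/38
row 3: denom=6−2·5/19=104/19; d'=(9−2·-125/38)/(104/19)=37/13
row 4: denom=6−1·19/104=605/104; d'=(30−1·37/13)/(605/104)=2824/605
back: M4=2824/605
back: M3=37/13−19/104·2824/605=1206/605
back: M2=-125/38−5/19·1206/605=-923/242
back: M1=1/2−1/5·-923/242=764/605
M: M0=0, M1=764/605, M2=-923/242, M3=1206/605, M4=2824/605, M5=0
seg 0: a=-4, c=M0/2=0, d=(M1−M0)/(6·3)=382/5445, b=Δ0−h0·(2M0+M1)/6=64/1815
seg 1: a=-2, c=M1/2=382/605, d=(M2−M1)/(6·2)=-6143/14520, b=Δ1−h1·(2M1+M2)/6=3502/1815
seg 2: a=1, c=M2/2=-923/484, d=(M3−M2)/(6·2)=7027/14520, b=Δ2−h2·(2M2+M3)/6=-2257/3630
seg 3: a=-4, c=M3/2=603/605, d=(M4−M3)/(6·1)=809/1815, b=Δ3−h3·(2M3+M4)/6=-403/165
seg 4: a=-5, c=M4/2=1412/605, d=(M5−M4)/(6·2)=-706/1815, b=Δ4−h4·(2M4+M5)/6=1612/1815
t_q=3/2 → seg 0, τ=3/2; S=-4+64/1815·τ+0·τ²+382/5445·τ³=-8979/2420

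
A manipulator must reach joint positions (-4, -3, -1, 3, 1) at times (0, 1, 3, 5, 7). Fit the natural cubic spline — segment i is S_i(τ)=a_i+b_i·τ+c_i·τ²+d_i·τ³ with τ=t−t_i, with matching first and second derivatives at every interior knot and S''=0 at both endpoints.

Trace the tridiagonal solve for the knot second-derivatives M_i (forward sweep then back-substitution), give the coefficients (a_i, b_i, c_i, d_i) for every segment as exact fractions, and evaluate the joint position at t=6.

Δ: Δ0=1, Δ1=1, Δ2=2, Δ3=-1
row 1: diag=6, rhs=0; c'=1/3, d'=0
row 2: denom=8−2·1/3=22/3; d'=(6−2·0)/(22/3)=9/11
row 3: denom=8−2·3/11=82/11; d'=(-18−2·9/11)/(82/11)=-108/41
back: M3=-108/41
back: M2=9/11−3/11·-108/41=63/41
back: M1=0−1/3·63/41=-21/41
M: M0=0, M1=-21/41, M2=63/41, M3=-108/41, M4=0
seg 0: a=-4, c=M0/2=0, d=(M1−M0)/(6·1)=-7/82, b=Δ0−h0·(2M0+M1)/6=89/82
seg 1: a=-3, c=M1/2=-21/82, d=(M2−M1)/(6·2)=7/41, b=Δ1−h1·(2M1+M2)/6=34/41
seg 2: a=-1, c=M2/2=63/82, d=(M3−M2)/(6·2)=-57/164, b=Δ2−h2·(2M2+M3)/6=76/41
seg 3: a=3, c=M3/2=-54/41, d=(M4−M3)/(6·2)=9/41, b=Δ3−h3·(2M3+M4)/6=31/41
t_q=6 → seg 3, τ=1; S=3+31/41·τ+-54/41·τ²+9/41·τ³=109/41

  seg 0: a=-4 b=89/82 c=0 d=-7/82
  seg 1: a=-3 b=34/41 c=-21/82 d=7/41
  seg 2: a=-1 b=76/41 c=63/82 d=-57/164
  seg 3: a=3 b=31/41 c=-54/41 d=9/41
S(6) = 109/41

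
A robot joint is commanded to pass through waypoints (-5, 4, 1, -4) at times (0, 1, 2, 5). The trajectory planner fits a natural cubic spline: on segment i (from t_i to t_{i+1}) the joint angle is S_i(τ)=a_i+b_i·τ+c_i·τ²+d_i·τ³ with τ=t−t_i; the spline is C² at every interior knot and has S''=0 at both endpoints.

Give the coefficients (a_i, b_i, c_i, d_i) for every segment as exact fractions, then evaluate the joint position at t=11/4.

  seg 0: a=-5 b=1129/93 c=0 d=-292/93
  seg 1: a=4 b=253/93 c=-292/31 d=344/93
  seg 2: a=1 b=-467/93 c=52/31 d=-52/279
S(11/4) = -943/496

Δ: Δ0=9, Δ1=-3, Δ2=-5/3
row 1: diag=4, rhs=-72; c'=1/4, d'=-18
row 2: denom=8−1·1/4=31/4; d'=(8−1·-18)/(31/4)=104/31
back: M2=104/31
back: M1=-18−1/4·104/31=-584/31
M: M0=0, M1=-584/31, M2=104/31, M3=0
seg 0: a=-5, c=M0/2=0, d=(M1−M0)/(6·1)=-292/93, b=Δ0−h0·(2M0+M1)/6=1129/93
seg 1: a=4, c=M1/2=-292/31, d=(M2−M1)/(6·1)=344/93, b=Δ1−h1·(2M1+M2)/6=253/93
seg 2: a=1, c=M2/2=52/31, d=(M3−M2)/(6·3)=-52/279, b=Δ2−h2·(2M2+M3)/6=-467/93
t_q=11/4 → seg 2, τ=3/4; S=1+-467/93·τ+52/31·τ²+-52/279·τ³=-943/496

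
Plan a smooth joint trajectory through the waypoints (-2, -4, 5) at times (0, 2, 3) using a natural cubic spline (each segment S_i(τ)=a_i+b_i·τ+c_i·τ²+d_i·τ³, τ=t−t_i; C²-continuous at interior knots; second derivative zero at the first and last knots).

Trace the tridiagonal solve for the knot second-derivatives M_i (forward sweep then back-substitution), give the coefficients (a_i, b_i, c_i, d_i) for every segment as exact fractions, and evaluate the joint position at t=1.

  seg 0: a=-2 b=-13/3 c=0 d=5/6
  seg 1: a=-4 b=17/3 c=5 d=-5/3
S(1) = -11/2

Δ: Δ0=-1, Δ1=9
row 1: diag=6, rhs=60; c'=1/6, d'=10
back: M1=10
M: M0=0, M1=10, M2=0
seg 0: a=-2, c=M0/2=0, d=(M1−M0)/(6·2)=5/6, b=Δ0−h0·(2M0+M1)/6=-13/3
seg 1: a=-4, c=M1/2=5, d=(M2−M1)/(6·1)=-5/3, b=Δ1−h1·(2M1+M2)/6=17/3
t_q=1 → seg 0, τ=1; S=-2+-13/3·τ+0·τ²+5/6·τ³=-11/2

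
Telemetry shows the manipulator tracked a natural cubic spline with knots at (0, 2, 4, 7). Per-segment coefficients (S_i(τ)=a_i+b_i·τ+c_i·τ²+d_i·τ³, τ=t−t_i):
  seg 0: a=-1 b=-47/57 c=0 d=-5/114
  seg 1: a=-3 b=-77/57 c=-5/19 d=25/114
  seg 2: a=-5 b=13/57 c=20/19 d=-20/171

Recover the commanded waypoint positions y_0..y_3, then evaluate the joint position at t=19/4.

y_0=-1 y_1=-3 y_2=-5 y_3=2
S(19/4) = -1303/304

y_0 = S_0(0) = a_0 = -1
y_1 = S_1(0) = a_1 = -3
y_2 = S_2(0) = a_2 = -5
y_3 = S_2(3) = 2
t_q=19/4 is in segment 2 (τ=3/4); S_2(τ)=-1303/304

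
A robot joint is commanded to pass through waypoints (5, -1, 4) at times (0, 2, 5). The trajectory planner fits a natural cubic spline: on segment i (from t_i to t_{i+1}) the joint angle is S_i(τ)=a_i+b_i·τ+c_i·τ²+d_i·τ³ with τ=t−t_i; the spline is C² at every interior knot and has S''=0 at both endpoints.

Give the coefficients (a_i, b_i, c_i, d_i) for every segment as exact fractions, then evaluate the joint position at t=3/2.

  seg 0: a=5 b=-59/15 c=0 d=7/30
  seg 1: a=-1 b=-17/15 c=7/5 d=-7/45
S(3/2) = -9/80

Δ: Δ0=-3, Δ1=5/3
row 1: diag=10, rhs=28; c'=3/10, d'=14/5
back: M1=14/5
M: M0=0, M1=14/5, M2=0
seg 0: a=5, c=M0/2=0, d=(M1−M0)/(6·2)=7/30, b=Δ0−h0·(2M0+M1)/6=-59/15
seg 1: a=-1, c=M1/2=7/5, d=(M2−M1)/(6·3)=-7/45, b=Δ1−h1·(2M1+M2)/6=-17/15
t_q=3/2 → seg 0, τ=3/2; S=5+-59/15·τ+0·τ²+7/30·τ³=-9/80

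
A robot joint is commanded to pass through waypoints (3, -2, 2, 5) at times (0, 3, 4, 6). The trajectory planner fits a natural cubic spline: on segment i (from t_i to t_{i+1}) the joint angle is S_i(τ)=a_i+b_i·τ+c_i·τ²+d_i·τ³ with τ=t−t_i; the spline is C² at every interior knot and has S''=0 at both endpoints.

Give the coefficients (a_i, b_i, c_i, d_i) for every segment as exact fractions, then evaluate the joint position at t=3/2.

Δ: Δ0=-5/3, Δ1=4, Δ2=3/2
row 1: diag=8, rhs=34; c'=1/8, d'=17/4
row 2: denom=6−1·1/8=47/8; d'=(-15−1·17/4)/(47/8)=-154/47
back: M2=-154/47
back: M1=17/4−1/8·-154/47=219/47
M: M0=0, M1=219/47, M2=-154/47, M3=0
seg 0: a=3, c=M0/2=0, d=(M1−M0)/(6·3)=73/282, b=Δ0−h0·(2M0+M1)/6=-1127/282
seg 1: a=-2, c=M1/2=219/94, d=(M2−M1)/(6·1)=-373/282, b=Δ1−h1·(2M1+M2)/6=422/141
seg 2: a=2, c=M2/2=-77/47, d=(M3−M2)/(6·2)=77/282, b=Δ2−h2·(2M2+M3)/6=1039/282
t_q=3/2 → seg 0, τ=3/2; S=3+-1127/282·τ+0·τ²+73/282·τ³=-1595/752

  seg 0: a=3 b=-1127/282 c=0 d=73/282
  seg 1: a=-2 b=422/141 c=219/94 d=-373/282
  seg 2: a=2 b=1039/282 c=-77/47 d=77/282
S(3/2) = -1595/752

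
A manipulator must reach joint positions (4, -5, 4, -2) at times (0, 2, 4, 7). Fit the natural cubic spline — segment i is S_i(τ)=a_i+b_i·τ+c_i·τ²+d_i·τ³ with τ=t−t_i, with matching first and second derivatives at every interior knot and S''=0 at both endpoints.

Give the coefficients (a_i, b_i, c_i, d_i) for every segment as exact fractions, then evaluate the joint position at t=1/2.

Δ: Δ0=-9/2, Δ1=9/2, Δ2=-2
row 1: diag=8, rhs=54; c'=1/4, d'=27/4
row 2: denom=10−2·1/4=19/2; d'=(-39−2·27/4)/(19/2)=-105/19
back: M2=-105/19
back: M1=27/4−1/4·-105/19=309/38
M: M0=0, M1=309/38, M2=-105/19, M3=0
seg 0: a=4, c=M0/2=0, d=(M1−M0)/(6·2)=103/152, b=Δ0−h0·(2M0+M1)/6=-137/19
seg 1: a=-5, c=M1/2=309/76, d=(M2−M1)/(6·2)=-173/152, b=Δ1−h1·(2M1+M2)/6=35/38
seg 2: a=4, c=M2/2=-105/38, d=(M3−M2)/(6·3)=35/114, b=Δ2−h2·(2M2+M3)/6=67/19
t_q=1/2 → seg 0, τ=1/2; S=4+-137/19·τ+0·τ²+103/152·τ³=583/1216

  seg 0: a=4 b=-137/19 c=0 d=103/152
  seg 1: a=-5 b=35/38 c=309/76 d=-173/152
  seg 2: a=4 b=67/19 c=-105/38 d=35/114
S(1/2) = 583/1216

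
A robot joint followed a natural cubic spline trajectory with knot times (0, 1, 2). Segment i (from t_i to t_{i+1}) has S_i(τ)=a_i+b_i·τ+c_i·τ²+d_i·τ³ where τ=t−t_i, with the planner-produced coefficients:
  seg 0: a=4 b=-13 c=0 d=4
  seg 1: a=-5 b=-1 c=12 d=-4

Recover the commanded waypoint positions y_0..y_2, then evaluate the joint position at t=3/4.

y_0 = S_0(0) = a_0 = 4
y_1 = S_1(0) = a_1 = -5
y_2 = S_1(1) = 2
t_q=3/4 is in segment 0 (τ=3/4); S_0(τ)=-65/16

y_0=4 y_1=-5 y_2=2
S(3/4) = -65/16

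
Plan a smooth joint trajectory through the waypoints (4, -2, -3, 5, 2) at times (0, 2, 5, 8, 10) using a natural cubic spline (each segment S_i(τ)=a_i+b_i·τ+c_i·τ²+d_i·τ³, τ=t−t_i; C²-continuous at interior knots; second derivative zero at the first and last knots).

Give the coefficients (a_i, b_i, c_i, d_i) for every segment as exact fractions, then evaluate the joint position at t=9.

  seg 0: a=4 b=-3397/1020 c=0 d=337/4080
  seg 1: a=-2 b=-1193/510 c=337/680 d=353/6120
  seg 2: a=-3 b=263/120 c=69/68 d=-1747/6120
  seg 3: a=5 b=146/255 c=-1057/680 d=1057/4080
S(9) = 5817/1360

Δ: Δ0=-3, Δ1=-1/3, Δ2=8/3, Δ3=-3/2
row 1: diag=10, rhs=16; c'=3/10, d'=8/5
row 2: denom=12−3·3/10=111/10; d'=(18−3·8/5)/(111/10)=44/37
row 3: denom=10−3·10/37=340/37; d'=(-25−3·44/37)/(340/37)=-1057/340
back: M3=-1057/340
back: M2=44/37−10/37·-1057/340=69/34
back: M1=8/5−3/10·69/34=337/340
M: M0=0, M1=337/340, M2=69/34, M3=-1057/340, M4=0
seg 0: a=4, c=M0/2=0, d=(M1−M0)/(6·2)=337/4080, b=Δ0−h0·(2M0+M1)/6=-3397/1020
seg 1: a=-2, c=M1/2=337/680, d=(M2−M1)/(6·3)=353/6120, b=Δ1−h1·(2M1+M2)/6=-1193/510
seg 2: a=-3, c=M2/2=69/68, d=(M3−M2)/(6·3)=-1747/6120, b=Δ2−h2·(2M2+M3)/6=263/120
seg 3: a=5, c=M3/2=-1057/680, d=(M4−M3)/(6·2)=1057/4080, b=Δ3−h3·(2M3+M4)/6=146/255
t_q=9 → seg 3, τ=1; S=5+146/255·τ+-1057/680·τ²+1057/4080·τ³=5817/1360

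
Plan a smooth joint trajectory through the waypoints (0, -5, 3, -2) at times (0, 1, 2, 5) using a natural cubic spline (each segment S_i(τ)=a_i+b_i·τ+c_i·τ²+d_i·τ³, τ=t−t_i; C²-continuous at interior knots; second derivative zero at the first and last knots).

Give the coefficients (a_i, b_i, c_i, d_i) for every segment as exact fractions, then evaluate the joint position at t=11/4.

Δ: Δ0=-5, Δ1=8, Δ2=-5/3
row 1: diag=4, rhs=78; c'=1/4, d'=39/2
row 2: denom=8−1·1/4=31/4; d'=(-58−1·39/2)/(31/4)=-10
back: M2=-10
back: M1=39/2−1/4·-10=22
M: M0=0, M1=22, M2=-10, M3=0
seg 0: a=0, c=M0/2=0, d=(M1−M0)/(6·1)=11/3, b=Δ0−h0·(2M0+M1)/6=-26/3
seg 1: a=-5, c=M1/2=11, d=(M2−M1)/(6·1)=-16/3, b=Δ1−h1·(2M1+M2)/6=7/3
seg 2: a=3, c=M2/2=-5, d=(M3−M2)/(6·3)=5/9, b=Δ2−h2·(2M2+M3)/6=25/3
t_q=11/4 → seg 2, τ=3/4; S=3+25/3·τ+-5·τ²+5/9·τ³=427/64

  seg 0: a=0 b=-26/3 c=0 d=11/3
  seg 1: a=-5 b=7/3 c=11 d=-16/3
  seg 2: a=3 b=25/3 c=-5 d=5/9
S(11/4) = 427/64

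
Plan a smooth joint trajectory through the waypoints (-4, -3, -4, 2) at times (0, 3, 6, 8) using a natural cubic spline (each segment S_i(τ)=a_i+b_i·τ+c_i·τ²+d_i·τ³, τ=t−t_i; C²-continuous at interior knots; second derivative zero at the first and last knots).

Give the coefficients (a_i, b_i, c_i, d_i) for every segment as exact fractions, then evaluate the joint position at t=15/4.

  seg 0: a=-4 b=29/37 c=0 d=-50/999
  seg 1: a=-3 b=-21/37 c=-50/111 d=176/999
  seg 2: a=-4 b=55/37 c=42/37 d=-7/37
S(15/4) = -1067/296

Δ: Δ0=1/3, Δ1=-1/3, Δ2=3
row 1: diag=12, rhs=-4; c'=1/4, d'=-1/3
row 2: denom=10−3·1/4=37/4; d'=(20−3·-1/3)/(37/4)=84/37
back: M2=84/37
back: M1=-1/3−1/4·84/37=-100/111
M: M0=0, M1=-100/111, M2=84/37, M3=0
seg 0: a=-4, c=M0/2=0, d=(M1−M0)/(6·3)=-50/999, b=Δ0−h0·(2M0+M1)/6=29/37
seg 1: a=-3, c=M1/2=-50/111, d=(M2−M1)/(6·3)=176/999, b=Δ1−h1·(2M1+M2)/6=-21/37
seg 2: a=-4, c=M2/2=42/37, d=(M3−M2)/(6·2)=-7/37, b=Δ2−h2·(2M2+M3)/6=55/37
t_q=15/4 → seg 1, τ=3/4; S=-3+-21/37·τ+-50/111·τ²+176/999·τ³=-1067/296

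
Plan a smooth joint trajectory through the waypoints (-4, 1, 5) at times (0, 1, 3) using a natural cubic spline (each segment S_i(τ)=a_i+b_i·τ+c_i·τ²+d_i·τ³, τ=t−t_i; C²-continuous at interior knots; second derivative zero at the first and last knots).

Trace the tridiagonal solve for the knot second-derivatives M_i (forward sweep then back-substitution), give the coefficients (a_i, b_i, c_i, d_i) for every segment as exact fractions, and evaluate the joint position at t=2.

  seg 0: a=-4 b=11/2 c=0 d=-1/2
  seg 1: a=1 b=4 c=-3/2 d=1/4
S(2) = 15/4

Δ: Δ0=5, Δ1=2
row 1: diag=6, rhs=-18; c'=1/3, d'=-3
back: M1=-3
M: M0=0, M1=-3, M2=0
seg 0: a=-4, c=M0/2=0, d=(M1−M0)/(6·1)=-1/2, b=Δ0−h0·(2M0+M1)/6=11/2
seg 1: a=1, c=M1/2=-3/2, d=(M2−M1)/(6·2)=1/4, b=Δ1−h1·(2M1+M2)/6=4
t_q=2 → seg 1, τ=1; S=1+4·τ+-3/2·τ²+1/4·τ³=15/4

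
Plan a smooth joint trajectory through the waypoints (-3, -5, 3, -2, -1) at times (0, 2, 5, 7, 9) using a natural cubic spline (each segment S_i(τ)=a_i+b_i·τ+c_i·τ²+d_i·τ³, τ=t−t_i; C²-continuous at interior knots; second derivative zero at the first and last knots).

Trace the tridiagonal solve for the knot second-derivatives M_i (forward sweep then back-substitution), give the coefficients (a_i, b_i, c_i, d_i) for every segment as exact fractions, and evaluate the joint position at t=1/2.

Δ: Δ0=-1, Δ1=8/3, Δ2=-5/2, Δ3=1/2
row 1: diag=10, rhs=22; c'=3/10, d'=11/5
row 2: denom=10−3·3/10=91/10; d'=(-31−3·11/5)/(91/10)=-376/91
row 3: denom=8−2·20/91=688/91; d'=(18−2·-376/91)/(688/91)=1195/344
back: M3=1195/344
back: M2=-376/91−20/91·1195/344=-421/86
back: M1=11/5−3/10·-421/86=631/172
M: M0=0, M1=631/172, M2=-421/86, M3=1195/344, M4=0
seg 0: a=-3, c=M0/2=0, d=(M1−M0)/(6·2)=631/2064, b=Δ0−h0·(2M0+M1)/6=-1147/516
seg 1: a=-5, c=M1/2=631/344, d=(M2−M1)/(6·3)=-491/1032, b=Δ1−h1·(2M1+M2)/6=373/258
seg 2: a=3, c=M2/2=-421/172, d=(M3−M2)/(6·2)=2879/4128, b=Δ2−h2·(2M2+M3)/6=-407/1032
seg 3: a=-2, c=M3/2=1195/688, d=(M4−M3)/(6·2)=-1195/4128, b=Δ3−h3·(2M3+M4)/6=-937/516
t_q=1/2 → seg 0, τ=1/2; S=-3+-1147/516·τ+0·τ²+631/2064·τ³=-22419/5504

  seg 0: a=-3 b=-1147/516 c=0 d=631/2064
  seg 1: a=-5 b=373/258 c=631/344 d=-491/1032
  seg 2: a=3 b=-407/1032 c=-421/172 d=2879/4128
  seg 3: a=-2 b=-937/516 c=1195/688 d=-1195/4128
S(1/2) = -22419/5504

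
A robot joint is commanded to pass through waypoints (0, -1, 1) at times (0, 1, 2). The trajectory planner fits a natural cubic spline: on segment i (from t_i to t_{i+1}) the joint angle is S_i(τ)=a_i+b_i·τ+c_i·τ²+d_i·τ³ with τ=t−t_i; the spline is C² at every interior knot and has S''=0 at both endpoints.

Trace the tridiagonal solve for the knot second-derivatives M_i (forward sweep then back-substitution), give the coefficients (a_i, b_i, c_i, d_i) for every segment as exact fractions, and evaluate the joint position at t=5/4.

  seg 0: a=0 b=-7/4 c=0 d=3/4
  seg 1: a=-1 b=1/2 c=9/4 d=-3/4
S(5/4) = -191/256

Δ: Δ0=-1, Δ1=2
row 1: diag=4, rhs=18; c'=1/4, d'=9/2
back: M1=9/2
M: M0=0, M1=9/2, M2=0
seg 0: a=0, c=M0/2=0, d=(M1−M0)/(6·1)=3/4, b=Δ0−h0·(2M0+M1)/6=-7/4
seg 1: a=-1, c=M1/2=9/4, d=(M2−M1)/(6·1)=-3/4, b=Δ1−h1·(2M1+M2)/6=1/2
t_q=5/4 → seg 1, τ=1/4; S=-1+1/2·τ+9/4·τ²+-3/4·τ³=-191/256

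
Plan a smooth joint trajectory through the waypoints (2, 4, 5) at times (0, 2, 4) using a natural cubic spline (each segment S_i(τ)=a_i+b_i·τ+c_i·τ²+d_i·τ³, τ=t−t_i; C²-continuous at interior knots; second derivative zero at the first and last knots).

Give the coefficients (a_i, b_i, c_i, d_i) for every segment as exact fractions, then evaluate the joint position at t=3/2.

  seg 0: a=2 b=9/8 c=0 d=-1/32
  seg 1: a=4 b=3/4 c=-3/16 d=1/32
S(3/2) = 917/256

Δ: Δ0=1, Δ1=1/2
row 1: diag=8, rhs=-3; c'=1/4, d'=-3/8
back: M1=-3/8
M: M0=0, M1=-3/8, M2=0
seg 0: a=2, c=M0/2=0, d=(M1−M0)/(6·2)=-1/32, b=Δ0−h0·(2M0+M1)/6=9/8
seg 1: a=4, c=M1/2=-3/16, d=(M2−M1)/(6·2)=1/32, b=Δ1−h1·(2M1+M2)/6=3/4
t_q=3/2 → seg 0, τ=3/2; S=2+9/8·τ+0·τ²+-1/32·τ³=917/256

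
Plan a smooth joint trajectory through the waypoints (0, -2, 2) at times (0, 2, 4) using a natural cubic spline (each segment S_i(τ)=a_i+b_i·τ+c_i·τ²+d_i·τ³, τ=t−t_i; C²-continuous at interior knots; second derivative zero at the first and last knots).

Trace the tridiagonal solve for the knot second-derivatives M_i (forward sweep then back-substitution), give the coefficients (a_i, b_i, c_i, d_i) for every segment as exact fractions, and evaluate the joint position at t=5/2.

  seg 0: a=0 b=-7/4 c=0 d=3/16
  seg 1: a=-2 b=1/2 c=9/8 d=-3/16
S(5/2) = -191/128

Δ: Δ0=-1, Δ1=2
row 1: diag=8, rhs=18; c'=1/4, d'=9/4
back: M1=9/4
M: M0=0, M1=9/4, M2=0
seg 0: a=0, c=M0/2=0, d=(M1−M0)/(6·2)=3/16, b=Δ0−h0·(2M0+M1)/6=-7/4
seg 1: a=-2, c=M1/2=9/8, d=(M2−M1)/(6·2)=-3/16, b=Δ1−h1·(2M1+M2)/6=1/2
t_q=5/2 → seg 1, τ=1/2; S=-2+1/2·τ+9/8·τ²+-3/16·τ³=-191/128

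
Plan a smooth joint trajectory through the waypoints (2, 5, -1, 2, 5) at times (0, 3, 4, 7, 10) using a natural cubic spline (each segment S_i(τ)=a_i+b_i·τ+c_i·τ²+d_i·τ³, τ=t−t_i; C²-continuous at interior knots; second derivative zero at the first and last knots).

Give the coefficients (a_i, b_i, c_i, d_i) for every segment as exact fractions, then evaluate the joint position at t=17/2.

Δ: Δ0=1, Δ1=-6, Δ2=1, Δ3=1
row 1: diag=8, rhs=-42; c'=1/8, d'=-21/4
row 2: denom=8−1·1/8=63/8; d'=(42−1·-21/4)/(63/8)=6
row 3: denom=12−3·8/21=76/7; d'=(0−3·6)/(76/7)=-63/38
back: M3=-63/38
back: M2=6−8/21·-63/38=126/19
back: M1=-21/4−1/8·126/19=-231/38
M: M0=0, M1=-231/38, M2=126/19, M3=-63/38, M4=0
seg 0: a=2, c=M0/2=0, d=(M1−M0)/(6·3)=-77/228, b=Δ0−h0·(2M0+M1)/6=307/76
seg 1: a=5, c=M1/2=-231/76, d=(M2−M1)/(6·1)=161/76, b=Δ1−h1·(2M1+M2)/6=-193/38
seg 2: a=-1, c=M2/2=63/19, d=(M3−M2)/(6·3)=-35/76, b=Δ2−h2·(2M2+M3)/6=-365/76
seg 3: a=2, c=M3/2=-63/76, d=(M4−M3)/(6·3)=7/76, b=Δ3−h3·(2M3+M4)/6=101/38
t_q=17/2 → seg 3, τ=3/2; S=2+101/38·τ+-63/76·τ²+7/76·τ³=2695/608

  seg 0: a=2 b=307/76 c=0 d=-77/228
  seg 1: a=5 b=-193/38 c=-231/76 d=161/76
  seg 2: a=-1 b=-365/76 c=63/19 d=-35/76
  seg 3: a=2 b=101/38 c=-63/76 d=7/76
S(17/2) = 2695/608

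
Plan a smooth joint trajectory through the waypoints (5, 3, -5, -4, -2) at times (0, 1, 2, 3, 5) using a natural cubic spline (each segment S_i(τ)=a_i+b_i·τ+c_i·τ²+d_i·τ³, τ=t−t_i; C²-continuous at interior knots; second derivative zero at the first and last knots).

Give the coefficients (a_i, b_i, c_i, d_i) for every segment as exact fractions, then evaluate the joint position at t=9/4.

  seg 0: a=5 b=10/43 c=0 d=-96/43
  seg 1: a=3 b=-278/43 c=-288/43 d=222/43
  seg 2: a=-5 b=-188/43 c=378/43 d=-147/43
  seg 3: a=-4 b=127/43 c=-63/43 d=21/86
S(9/4) = -15403/2752

Δ: Δ0=-2, Δ1=-8, Δ2=1, Δ3=1
row 1: diag=4, rhs=-36; c'=1/4, d'=-9
row 2: denom=4−1·1/4=15/4; d'=(54−1·-9)/(15/4)=84/5
row 3: denom=6−1·4/15=86/15; d'=(0−1·84/5)/(86/15)=-126/43
back: M3=-126/43
back: M2=84/5−4/15·-126/43=756/43
back: M1=-9−1/4·756/43=-576/43
M: M0=0, M1=-576/43, M2=756/43, M3=-126/43, M4=0
seg 0: a=5, c=M0/2=0, d=(M1−M0)/(6·1)=-96/43, b=Δ0−h0·(2M0+M1)/6=10/43
seg 1: a=3, c=M1/2=-288/43, d=(M2−M1)/(6·1)=222/43, b=Δ1−h1·(2M1+M2)/6=-278/43
seg 2: a=-5, c=M2/2=378/43, d=(M3−M2)/(6·1)=-147/43, b=Δ2−h2·(2M2+M3)/6=-188/43
seg 3: a=-4, c=M3/2=-63/43, d=(M4−M3)/(6·2)=21/86, b=Δ3−h3·(2M3+M4)/6=127/43
t_q=9/4 → seg 2, τ=1/4; S=-5+-188/43·τ+378/43·τ²+-147/43·τ³=-15403/2752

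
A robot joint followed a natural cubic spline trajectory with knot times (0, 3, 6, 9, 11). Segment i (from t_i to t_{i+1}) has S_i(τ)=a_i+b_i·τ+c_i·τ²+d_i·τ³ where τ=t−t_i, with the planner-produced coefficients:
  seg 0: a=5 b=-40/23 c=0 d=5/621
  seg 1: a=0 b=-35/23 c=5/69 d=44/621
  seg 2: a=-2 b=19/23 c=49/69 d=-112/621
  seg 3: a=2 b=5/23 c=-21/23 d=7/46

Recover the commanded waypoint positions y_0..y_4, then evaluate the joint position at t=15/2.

y_0=5 y_1=0 y_2=-2 y_3=2 y_4=0
S(15/2) = 21/92

y_0 = S_0(0) = a_0 = 5
y_1 = S_1(0) = a_1 = 0
y_2 = S_2(0) = a_2 = -2
y_3 = S_3(0) = a_3 = 2
y_4 = S_3(2) = 0
t_q=15/2 is in segment 2 (τ=3/2); S_2(τ)=21/92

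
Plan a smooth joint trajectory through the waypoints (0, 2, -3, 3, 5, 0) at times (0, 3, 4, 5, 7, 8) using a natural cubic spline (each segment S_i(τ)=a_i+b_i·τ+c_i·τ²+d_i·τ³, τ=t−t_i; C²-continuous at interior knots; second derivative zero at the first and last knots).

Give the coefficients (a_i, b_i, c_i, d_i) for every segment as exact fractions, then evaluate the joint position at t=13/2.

  seg 0: a=0 b=715/177 c=0 d=-199/531
  seg 1: a=2 b=-1076/177 c=-199/59 d=788/177
  seg 2: a=-3 b=94/177 c=589/59 d=-799/177
  seg 3: a=3 b=1231/177 c=-210/59 d=103/354
  seg 4: a=5 b=-671/177 c=-107/59 d=107/177
S(13/2) = 6047/944

Δ: Δ0=2/3, Δ1=-5, Δ2=6, Δ3=1, Δ4=-5
row 1: diag=8, rhs=-34; c'=1/8, d'=-17/4
row 2: denom=4−1·1/8=31/8; d'=(66−1·-17/4)/(31/8)=562/31
row 3: denom=6−1·8/31=178/31; d'=(-30−1·562/31)/(178/31)=-746/89
row 4: denom=6−2·31/89=472/89; d'=(-36−2·-746/89)/(472/89)=-214/59
back: M4=-214/59
back: M3=-746/89−31/89·-214/59=-420/59
back: M2=562/31−8/31·-420/59=1178/59
back: M1=-17/4−1/8·1178/59=-398/59
M: M0=0, M1=-398/59, M2=1178/59, M3=-420/59, M4=-214/59, M5=0
seg 0: a=0, c=M0/2=0, d=(M1−M0)/(6·3)=-199/531, b=Δ0−h0·(2M0+M1)/6=715/177
seg 1: a=2, c=M1/2=-199/59, d=(M2−M1)/(6·1)=788/177, b=Δ1−h1·(2M1+M2)/6=-1076/177
seg 2: a=-3, c=M2/2=589/59, d=(M3−M2)/(6·1)=-799/177, b=Δ2−h2·(2M2+M3)/6=94/177
seg 3: a=3, c=M3/2=-210/59, d=(M4−M3)/(6·2)=103/354, b=Δ3−h3·(2M3+M4)/6=1231/177
seg 4: a=5, c=M4/2=-107/59, d=(M5−M4)/(6·1)=107/177, b=Δ4−h4·(2M4+M5)/6=-671/177
t_q=13/2 → seg 3, τ=3/2; S=3+1231/177·τ+-210/59·τ²+103/354·τ³=6047/944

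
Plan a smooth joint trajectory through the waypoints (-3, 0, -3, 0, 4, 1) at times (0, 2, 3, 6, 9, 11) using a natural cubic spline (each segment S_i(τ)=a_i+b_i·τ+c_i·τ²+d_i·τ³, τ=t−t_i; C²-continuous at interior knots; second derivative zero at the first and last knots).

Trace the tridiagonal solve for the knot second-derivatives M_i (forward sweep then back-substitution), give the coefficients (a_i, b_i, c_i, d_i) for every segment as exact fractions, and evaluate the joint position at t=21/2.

Δ: Δ0=3/2, Δ1=-3, Δ2=1, Δ3=4/3, Δ4=-3/2
row 1: diag=6, rhs=-27; c'=1/6, d'=-9/2
row 2: denom=8−1·1/6=47/6; d'=(24−1·-9/2)/(47/6)=171/47
row 3: denom=12−3·18/47=510/47; d'=(2−3·171/47)/(510/47)=-419/510
row 4: denom=10−3·47/170=1559/170; d'=(-17−3·-419/510)/(1559/170)=-2471/1559
back: M4=-2471/1559
back: M3=-419/510−47/170·-2471/1559=-1793/4677
back: M2=171/47−18/47·-1793/4677=5901/1559
back: M1=-9/2−1/6·5901/1559=-7999/1559
M: M0=0, M1=-7999/1559, M2=5901/1559, M3=-1793/4677, M4=-2471/1559, M5=0
seg 0: a=-3, c=M0/2=0, d=(M1−M0)/(6·2)=-7999/18708, b=Δ0−h0·(2M0+M1)/6=30029/9354
seg 1: a=0, c=M1/2=-7999/3118, d=(M2−M1)/(6·1)=6950/4677, b=Δ1−h1·(2M1+M2)/6=-17965/9354
seg 2: a=-3, c=M2/2=5901/3118, d=(M3−M2)/(6·3)=-9748/42093, b=Δ2−h2·(2M2+M3)/6=-24259/9354
seg 3: a=0, c=M3/2=-1793/9354, d=(M4−M3)/(6·3)=-2810/42093, b=Δ3−h3·(2M3+M4)/6=23471/9354
seg 4: a=4, c=M4/2=-2471/3118, d=(M5−M4)/(6·2)=2471/18708, b=Δ4−h4·(2M4+M5)/6=-4147/9354
t_q=21/2 → seg 4, τ=3/2; S=4+-4147/9354·τ+-2471/3118·τ²+2471/18708·τ³=99659/49888

  seg 0: a=-3 b=30029/9354 c=0 d=-7999/18708
  seg 1: a=0 b=-17965/9354 c=-7999/3118 d=6950/4677
  seg 2: a=-3 b=-24259/9354 c=5901/3118 d=-9748/42093
  seg 3: a=0 b=23471/9354 c=-1793/9354 d=-2810/42093
  seg 4: a=4 b=-4147/9354 c=-2471/3118 d=2471/18708
S(21/2) = 99659/49888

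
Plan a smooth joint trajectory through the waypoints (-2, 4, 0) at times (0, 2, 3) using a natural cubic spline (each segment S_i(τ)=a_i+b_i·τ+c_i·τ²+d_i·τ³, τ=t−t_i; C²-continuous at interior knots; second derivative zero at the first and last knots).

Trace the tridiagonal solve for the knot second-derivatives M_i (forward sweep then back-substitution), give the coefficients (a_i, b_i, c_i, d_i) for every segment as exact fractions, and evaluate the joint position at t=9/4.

  seg 0: a=-2 b=16/3 c=0 d=-7/12
  seg 1: a=4 b=-5/3 c=-7/2 d=7/6
S(9/4) = 433/128

Δ: Δ0=3, Δ1=-4
row 1: diag=6, rhs=-42; c'=1/6, d'=-7
back: M1=-7
M: M0=0, M1=-7, M2=0
seg 0: a=-2, c=M0/2=0, d=(M1−M0)/(6·2)=-7/12, b=Δ0−h0·(2M0+M1)/6=16/3
seg 1: a=4, c=M1/2=-7/2, d=(M2−M1)/(6·1)=7/6, b=Δ1−h1·(2M1+M2)/6=-5/3
t_q=9/4 → seg 1, τ=1/4; S=4+-5/3·τ+-7/2·τ²+7/6·τ³=433/128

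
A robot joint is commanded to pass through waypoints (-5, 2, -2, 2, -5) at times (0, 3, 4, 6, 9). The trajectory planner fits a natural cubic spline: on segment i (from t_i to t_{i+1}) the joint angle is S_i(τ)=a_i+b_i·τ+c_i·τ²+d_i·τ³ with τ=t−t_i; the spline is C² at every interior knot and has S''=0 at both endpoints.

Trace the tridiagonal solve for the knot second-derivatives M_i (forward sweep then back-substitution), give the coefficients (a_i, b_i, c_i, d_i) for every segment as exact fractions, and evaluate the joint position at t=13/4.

Δ: Δ0=7/3, Δ1=-4, Δ2=2, Δ3=-7/3
row 1: diag=8, rhs=-38; c'=1/8, d'=-19/4
row 2: denom=6−1·1/8=47/8; d'=(36−1·-19/4)/(47/8)=326/47
row 3: denom=10−2·16/47=438/47; d'=(-26−2·326/47)/(438/47)=-937/219
back: M3=-937/219
back: M2=326/47−16/47·-937/219=1838/219
back: M1=-19/4−1/8·1838/219=-1270/219
M: M0=0, M1=-1270/219, M2=1838/219, M3=-937/219, M4=0
seg 0: a=-5, c=M0/2=0, d=(M1−M0)/(6·3)=-635/1971, b=Δ0−h0·(2M0+M1)/6=382/73
seg 1: a=2, c=M1/2=-635/219, d=(M2−M1)/(6·1)=518/219, b=Δ1−h1·(2M1+M2)/6=-253/73
seg 2: a=-2, c=M2/2=919/219, d=(M3−M2)/(6·2)=-925/876, b=Δ2−h2·(2M2+M3)/6=-475/219
seg 3: a=2, c=M3/2=-937/438, d=(M4−M3)/(6·3)=937/3942, b=Δ3−h3·(2M3+M4)/6=142/73
t_q=13/4 → seg 1, τ=1/4; S=2+-253/73·τ+-635/219·τ²+518/219·τ³=2311/2336

  seg 0: a=-5 b=382/73 c=0 d=-635/1971
  seg 1: a=2 b=-253/73 c=-635/219 d=518/219
  seg 2: a=-2 b=-475/219 c=919/219 d=-925/876
  seg 3: a=2 b=142/73 c=-937/438 d=937/3942
S(13/4) = 2311/2336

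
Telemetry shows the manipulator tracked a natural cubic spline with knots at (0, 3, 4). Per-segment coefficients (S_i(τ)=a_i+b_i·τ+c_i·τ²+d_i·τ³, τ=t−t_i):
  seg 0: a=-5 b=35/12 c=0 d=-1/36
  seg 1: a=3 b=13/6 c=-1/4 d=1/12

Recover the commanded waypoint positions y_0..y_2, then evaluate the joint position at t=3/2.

y_0 = S_0(0) = a_0 = -5
y_1 = S_1(0) = a_1 = 3
y_2 = S_1(1) = 5
t_q=3/2 is in segment 0 (τ=3/2); S_0(τ)=-23/32

y_0=-5 y_1=3 y_2=5
S(3/2) = -23/32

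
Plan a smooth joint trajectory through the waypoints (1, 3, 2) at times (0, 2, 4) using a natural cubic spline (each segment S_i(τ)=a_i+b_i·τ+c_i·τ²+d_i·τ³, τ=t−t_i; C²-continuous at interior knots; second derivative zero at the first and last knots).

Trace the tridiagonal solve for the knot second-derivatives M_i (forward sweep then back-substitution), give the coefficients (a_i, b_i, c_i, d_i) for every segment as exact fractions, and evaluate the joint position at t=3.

  seg 0: a=1 b=11/8 c=0 d=-3/32
  seg 1: a=3 b=1/4 c=-9/16 d=3/32
S(3) = 89/32

Δ: Δ0=1, Δ1=-1/2
row 1: diag=8, rhs=-9; c'=1/4, d'=-9/8
back: M1=-9/8
M: M0=0, M1=-9/8, M2=0
seg 0: a=1, c=M0/2=0, d=(M1−M0)/(6·2)=-3/32, b=Δ0−h0·(2M0+M1)/6=11/8
seg 1: a=3, c=M1/2=-9/16, d=(M2−M1)/(6·2)=3/32, b=Δ1−h1·(2M1+M2)/6=1/4
t_q=3 → seg 1, τ=1; S=3+1/4·τ+-9/16·τ²+3/32·τ³=89/32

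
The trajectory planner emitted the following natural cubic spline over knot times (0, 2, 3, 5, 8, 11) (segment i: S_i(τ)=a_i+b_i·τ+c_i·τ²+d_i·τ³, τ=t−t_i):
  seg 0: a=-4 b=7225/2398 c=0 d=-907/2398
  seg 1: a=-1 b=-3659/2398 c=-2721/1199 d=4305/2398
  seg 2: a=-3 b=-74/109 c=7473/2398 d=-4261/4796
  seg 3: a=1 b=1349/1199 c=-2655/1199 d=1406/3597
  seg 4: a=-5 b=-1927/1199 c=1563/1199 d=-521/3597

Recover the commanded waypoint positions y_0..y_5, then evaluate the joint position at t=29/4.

y_0=-4 y_1=-1 y_2=-3 y_3=1 y_4=-5 y_5=-2
S(29/4) = -123785/38368

y_0 = S_0(0) = a_0 = -4
y_1 = S_1(0) = a_1 = -1
y_2 = S_2(0) = a_2 = -3
y_3 = S_3(0) = a_3 = 1
y_4 = S_4(0) = a_4 = -5
y_5 = S_4(3) = -2
t_q=29/4 is in segment 3 (τ=9/4); S_3(τ)=-123785/38368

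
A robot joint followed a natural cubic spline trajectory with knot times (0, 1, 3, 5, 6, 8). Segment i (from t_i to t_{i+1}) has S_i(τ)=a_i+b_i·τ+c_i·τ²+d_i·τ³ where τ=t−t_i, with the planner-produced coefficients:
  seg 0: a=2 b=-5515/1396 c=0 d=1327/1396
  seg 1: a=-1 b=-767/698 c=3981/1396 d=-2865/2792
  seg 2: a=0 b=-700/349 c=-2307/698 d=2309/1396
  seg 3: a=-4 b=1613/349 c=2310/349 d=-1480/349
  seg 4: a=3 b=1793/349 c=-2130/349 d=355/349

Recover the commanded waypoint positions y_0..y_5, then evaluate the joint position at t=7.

y_0=2 y_1=-1 y_2=0 y_3=-4 y_4=3 y_5=-3
S(7) = 1065/349

y_0 = S_0(0) = a_0 = 2
y_1 = S_1(0) = a_1 = -1
y_2 = S_2(0) = a_2 = 0
y_3 = S_3(0) = a_3 = -4
y_4 = S_4(0) = a_4 = 3
y_5 = S_4(2) = -3
t_q=7 is in segment 4 (τ=1); S_4(τ)=1065/349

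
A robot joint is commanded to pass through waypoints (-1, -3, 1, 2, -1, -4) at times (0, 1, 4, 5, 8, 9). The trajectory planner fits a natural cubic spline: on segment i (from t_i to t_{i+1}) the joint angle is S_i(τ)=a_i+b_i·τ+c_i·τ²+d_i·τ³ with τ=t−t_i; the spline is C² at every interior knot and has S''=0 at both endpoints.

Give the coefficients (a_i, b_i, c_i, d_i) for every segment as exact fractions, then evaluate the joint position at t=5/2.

Δ: Δ0=-2, Δ1=4/3, Δ2=1, Δ3=-1, Δ4=-3
row 1: diag=8, rhs=20; c'=3/8, d'=5/2
row 2: denom=8−3·3/8=55/8; d'=(-2−3·5/2)/(55/8)=-76/55
row 3: denom=8−1·8/55=432/55; d'=(-12−1·-76/55)/(432/55)=-73/54
row 4: denom=8−3·55/144=329/48; d'=(-12−3·-73/54)/(329/48)=-1144/987
back: M4=-1144/987
back: M3=-73/54−55/144·-1144/987=-2692/2961
back: M2=-76/55−8/55·-2692/2961=-3700/2961
back: M1=5/2−3/8·-3700/2961=2930/987
M: M0=0, M1=2930/987, M2=-3700/2961, M3=-2692/2961, M4=-1144/987, M5=0
seg 0: a=-1, c=M0/2=0, d=(M1−M0)/(6·1)=1465/2961, b=Δ0−h0·(2M0+M1)/6=-7387/2961
seg 1: a=-3, c=M1/2=1465/987, d=(M2−M1)/(6·3)=-6245/26649, b=Δ1−h1·(2M1+M2)/6=-2992/2961
seg 2: a=1, c=M2/2=-1850/2961, d=(M3−M2)/(6·1)=8/141, b=Δ2−h2·(2M2+M3)/6=4643/2961
seg 3: a=2, c=M3/2=-1346/2961, d=(M4−M3)/(6·3)=-370/26649, b=Δ3−h3·(2M3+M4)/6=1447/2961
seg 4: a=-1, c=M4/2=-572/987, d=(M5−M4)/(6·1)=572/2961, b=Δ4−h4·(2M4+M5)/6=-7739/2961
t_q=5/2 → seg 1, τ=3/2; S=-3+-2992/2961·τ+1465/987·τ²+-6245/26649·τ³=-5177/2632

  seg 0: a=-1 b=-7387/2961 c=0 d=1465/2961
  seg 1: a=-3 b=-2992/2961 c=1465/987 d=-6245/26649
  seg 2: a=1 b=4643/2961 c=-1850/2961 d=8/141
  seg 3: a=2 b=1447/2961 c=-1346/2961 d=-370/26649
  seg 4: a=-1 b=-7739/2961 c=-572/987 d=572/2961
S(5/2) = -5177/2632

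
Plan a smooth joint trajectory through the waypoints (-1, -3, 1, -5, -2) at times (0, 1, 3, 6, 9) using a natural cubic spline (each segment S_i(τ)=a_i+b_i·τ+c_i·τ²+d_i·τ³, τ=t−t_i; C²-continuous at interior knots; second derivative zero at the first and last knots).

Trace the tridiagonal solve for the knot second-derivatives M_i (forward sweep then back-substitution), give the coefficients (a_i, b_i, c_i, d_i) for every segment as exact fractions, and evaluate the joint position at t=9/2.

  seg 0: a=-1 b=-299/103 c=0 d=93/103
  seg 1: a=-3 b=-20/103 c=279/103 d=-83/103
  seg 2: a=1 b=100/103 c=-219/103 d=39/103
  seg 3: a=-5 b=-161/103 c=132/103 d=-44/309
S(9/2) = -865/824

Δ: Δ0=-2, Δ1=2, Δ2=-2, Δ3=1
row 1: diag=6, rhs=24; c'=1/3, d'=4
row 2: denom=10−2·1/3=28/3; d'=(-24−2·4)/(28/3)=-24/7
row 3: denom=12−3·9/28=309/28; d'=(18−3·-24/7)/(309/28)=264/103
back: M3=264/103
back: M2=-24/7−9/28·264/103=-438/103
back: M1=4−1/3·-438/103=558/103
M: M0=0, M1=558/103, M2=-438/103, M3=264/103, M4=0
seg 0: a=-1, c=M0/2=0, d=(M1−M0)/(6·1)=93/103, b=Δ0−h0·(2M0+M1)/6=-299/103
seg 1: a=-3, c=M1/2=279/103, d=(M2−M1)/(6·2)=-83/103, b=Δ1−h1·(2M1+M2)/6=-20/103
seg 2: a=1, c=M2/2=-219/103, d=(M3−M2)/(6·3)=39/103, b=Δ2−h2·(2M2+M3)/6=100/103
seg 3: a=-5, c=M3/2=132/103, d=(M4−M3)/(6·3)=-44/309, b=Δ3−h3·(2M3+M4)/6=-161/103
t_q=9/2 → seg 2, τ=3/2; S=1+100/103·τ+-219/103·τ²+39/103·τ³=-865/824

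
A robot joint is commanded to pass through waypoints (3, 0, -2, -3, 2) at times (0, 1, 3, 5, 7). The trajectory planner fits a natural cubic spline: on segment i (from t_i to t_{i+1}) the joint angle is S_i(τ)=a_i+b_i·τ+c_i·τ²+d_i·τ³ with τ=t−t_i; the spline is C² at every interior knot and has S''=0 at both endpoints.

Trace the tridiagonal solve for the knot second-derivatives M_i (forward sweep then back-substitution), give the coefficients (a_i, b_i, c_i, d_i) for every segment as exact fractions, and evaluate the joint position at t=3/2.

  seg 0: a=3 b=-277/82 c=0 d=31/82
  seg 1: a=0 b=-92/41 c=93/82 d=-21/82
  seg 2: a=-2 b=-32/41 c=-33/82 d=89/328
  seg 3: a=-3 b=71/82 c=201/164 d=-67/328
S(3/2) = -571/656

Δ: Δ0=-3, Δ1=-1, Δ2=-1/2, Δ3=5/2
row 1: diag=6, rhs=12; c'=1/3, d'=2
row 2: denom=8−2·1/3=22/3; d'=(3−2·2)/(22/3)=-3/22
row 3: denom=8−2·3/11=82/11; d'=(18−2·-3/22)/(82/11)=201/82
back: M3=201/82
back: M2=-3/22−3/11·201/82=-33/41
back: M1=2−1/3·-33/41=93/41
M: M0=0, M1=93/41, M2=-33/41, M3=201/82, M4=0
seg 0: a=3, c=M0/2=0, d=(M1−M0)/(6·1)=31/82, b=Δ0−h0·(2M0+M1)/6=-277/82
seg 1: a=0, c=M1/2=93/82, d=(M2−M1)/(6·2)=-21/82, b=Δ1−h1·(2M1+M2)/6=-92/41
seg 2: a=-2, c=M2/2=-33/82, d=(M3−M2)/(6·2)=89/328, b=Δ2−h2·(2M2+M3)/6=-32/41
seg 3: a=-3, c=M3/2=201/164, d=(M4−M3)/(6·2)=-67/328, b=Δ3−h3·(2M3+M4)/6=71/82
t_q=3/2 → seg 1, τ=1/2; S=0+-92/41·τ+93/82·τ²+-21/82·τ³=-571/656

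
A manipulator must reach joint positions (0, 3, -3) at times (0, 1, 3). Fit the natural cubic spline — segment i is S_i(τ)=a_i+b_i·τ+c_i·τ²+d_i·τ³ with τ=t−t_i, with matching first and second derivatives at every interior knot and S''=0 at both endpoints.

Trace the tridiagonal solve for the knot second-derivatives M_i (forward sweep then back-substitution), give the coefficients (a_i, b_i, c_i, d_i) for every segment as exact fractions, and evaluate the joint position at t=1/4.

  seg 0: a=0 b=4 c=0 d=-1
  seg 1: a=3 b=1 c=-3 d=1/2
S(1/4) = 63/64

Δ: Δ0=3, Δ1=-3
row 1: diag=6, rhs=-36; c'=1/3, d'=-6
back: M1=-6
M: M0=0, M1=-6, M2=0
seg 0: a=0, c=M0/2=0, d=(M1−M0)/(6·1)=-1, b=Δ0−h0·(2M0+M1)/6=4
seg 1: a=3, c=M1/2=-3, d=(M2−M1)/(6·2)=1/2, b=Δ1−h1·(2M1+M2)/6=1
t_q=1/4 → seg 0, τ=1/4; S=0+4·τ+0·τ²+-1·τ³=63/64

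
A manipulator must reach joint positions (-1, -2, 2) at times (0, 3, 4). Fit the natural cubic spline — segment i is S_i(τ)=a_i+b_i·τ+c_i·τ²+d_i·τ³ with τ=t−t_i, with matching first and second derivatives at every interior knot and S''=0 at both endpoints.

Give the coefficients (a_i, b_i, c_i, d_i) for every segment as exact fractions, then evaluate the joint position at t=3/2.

Δ: Δ0=-1/3, Δ1=4
row 1: diag=8, rhs=26; c'=1/8, d'=13/4
back: M1=13/4
M: M0=0, M1=13/4, M2=0
seg 0: a=-1, c=M0/2=0, d=(M1−M0)/(6·3)=13/72, b=Δ0−h0·(2M0+M1)/6=-47/24
seg 1: a=-2, c=M1/2=13/8, d=(M2−M1)/(6·1)=-13/24, b=Δ1−h1·(2M1+M2)/6=35/12
t_q=3/2 → seg 0, τ=3/2; S=-1+-47/24·τ+0·τ²+13/72·τ³=-213/64

  seg 0: a=-1 b=-47/24 c=0 d=13/72
  seg 1: a=-2 b=35/12 c=13/8 d=-13/24
S(3/2) = -213/64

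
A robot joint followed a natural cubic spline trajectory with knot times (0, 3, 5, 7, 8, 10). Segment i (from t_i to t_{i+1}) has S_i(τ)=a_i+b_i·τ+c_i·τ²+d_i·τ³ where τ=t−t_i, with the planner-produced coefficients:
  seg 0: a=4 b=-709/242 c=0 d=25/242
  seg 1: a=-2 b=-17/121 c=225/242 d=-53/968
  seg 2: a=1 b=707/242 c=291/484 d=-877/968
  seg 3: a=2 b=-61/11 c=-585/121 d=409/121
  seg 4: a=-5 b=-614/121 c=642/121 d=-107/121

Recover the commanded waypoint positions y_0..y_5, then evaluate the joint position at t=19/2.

y_0=4 y_1=-2 y_2=1 y_3=2 y_4=-5 y_5=-1
S(19/2) = -3541/968

y_0 = S_0(0) = a_0 = 4
y_1 = S_1(0) = a_1 = -2
y_2 = S_2(0) = a_2 = 1
y_3 = S_3(0) = a_3 = 2
y_4 = S_4(0) = a_4 = -5
y_5 = S_4(2) = -1
t_q=19/2 is in segment 4 (τ=3/2); S_4(τ)=-3541/968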